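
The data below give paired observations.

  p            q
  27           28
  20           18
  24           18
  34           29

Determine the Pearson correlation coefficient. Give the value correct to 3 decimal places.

0.861

n = 4, Σp = 105, Σq = 93, Σp² = 2861, Σq² = 2273, Σpq = 2534
nΣpq − ΣpΣq = 10136 − 9765 = 371
nΣp² − (Σp)² = 11444 − 11025 = 419; nΣq² − (Σq)² = 9092 − 8649 = 443
r = 371 / √(419 × 443) = 371 / 430.8329 ≈ 0.861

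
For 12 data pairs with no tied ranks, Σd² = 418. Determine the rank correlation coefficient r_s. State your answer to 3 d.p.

-0.462

ρ = 1 − 6Σd² / [n(n²−1)] = 1 − 6×418 / (12×143)
  = 1 − 2508/1716 = 1 − 1.4615 ≈ -0.462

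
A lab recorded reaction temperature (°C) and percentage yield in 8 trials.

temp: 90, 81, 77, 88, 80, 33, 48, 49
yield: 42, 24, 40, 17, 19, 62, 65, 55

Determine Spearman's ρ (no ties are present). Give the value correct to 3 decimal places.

-0.714

Rank temp: 8, 6, 4, 7, 5, 1, 2, 3
Rank yield: 5, 3, 4, 1, 2, 7, 8, 6
d = rank(temp) − rank(yield): 3, 3, 0, 6, 3, -6, -6, -3; Σd² = 144
ρ = 1 − 6Σd² / [n(n²−1)] = 1 − 6×144 / (8×63) = 1 − 864/504 ≈ -0.714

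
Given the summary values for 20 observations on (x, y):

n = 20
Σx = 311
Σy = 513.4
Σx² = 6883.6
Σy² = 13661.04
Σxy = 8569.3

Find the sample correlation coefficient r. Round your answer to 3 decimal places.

r = (nΣxy − ΣxΣy) / √[(nΣx² − (Σx)²)(nΣy² − (Σy)²)]
Numerator: 20×8569.3 − 311×513.4 = 11718.6
Denominator: √[(137672 − 96721)(273220.8 − 263579.56)] = √[40951 × 9641.24] = 19870.0382
r = 11718.6 / 19870.0382 ≈ 0.590

0.590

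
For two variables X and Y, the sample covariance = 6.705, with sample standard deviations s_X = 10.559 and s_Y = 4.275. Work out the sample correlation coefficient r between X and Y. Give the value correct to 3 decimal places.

r = Cov(X,Y) / (s_X · s_Y) = 6.705 / (10.559 × 4.275)
  = 6.705 / 45.1397 ≈ 0.149

0.149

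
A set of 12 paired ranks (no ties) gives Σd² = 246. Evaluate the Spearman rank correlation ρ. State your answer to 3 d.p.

ρ = 1 − 6Σd² / [n(n²−1)] = 1 − 6×246 / (12×143)
  = 1 − 1476/1716 = 1 − 0.8601 ≈ 0.140

0.140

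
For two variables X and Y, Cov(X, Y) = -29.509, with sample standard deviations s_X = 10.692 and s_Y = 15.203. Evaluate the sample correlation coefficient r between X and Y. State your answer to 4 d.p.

r = Cov(X,Y) / (s_X · s_Y) = -29.509 / (10.692 × 15.203)
  = -29.509 / 162.5505 ≈ -0.1815

-0.1815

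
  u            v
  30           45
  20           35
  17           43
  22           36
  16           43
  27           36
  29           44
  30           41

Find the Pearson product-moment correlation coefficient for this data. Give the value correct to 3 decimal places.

0.165

n = 8, Σu = 191, Σv = 323, Σu² = 4799, Σv² = 13157, Σuv = 7739
nΣuv − ΣuΣv = 61912 − 61693 = 219
nΣu² − (Σu)² = 38392 − 36481 = 1911; nΣv² − (Σv)² = 105256 − 104329 = 927
r = 219 / √(1911 × 927) = 219 / 1330.9760 ≈ 0.165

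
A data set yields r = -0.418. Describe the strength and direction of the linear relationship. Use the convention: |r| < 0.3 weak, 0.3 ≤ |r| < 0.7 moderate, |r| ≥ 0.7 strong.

r = -0.418 < 0 so the relationship is negative.
|r| = 0.418, which falls in the moderate range.

moderate negative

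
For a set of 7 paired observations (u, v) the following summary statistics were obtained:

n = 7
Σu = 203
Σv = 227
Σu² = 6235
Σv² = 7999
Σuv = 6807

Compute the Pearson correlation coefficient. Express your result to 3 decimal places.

0.475

r = (nΣuv − ΣuΣv) / √[(nΣu² − (Σu)²)(nΣv² − (Σv)²)]
Numerator: 7×6807 − 203×227 = 1568
Denominator: √[(43645 − 41209)(55993 − 51529)] = √[2436 × 4464] = 3297.6210
r = 1568 / 3297.6210 ≈ 0.475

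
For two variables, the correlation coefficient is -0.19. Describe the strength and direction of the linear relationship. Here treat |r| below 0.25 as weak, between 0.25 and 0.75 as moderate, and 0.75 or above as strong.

r = -0.19 < 0 so the relationship is negative.
|r| = 0.19, which falls in the weak range.

weak negative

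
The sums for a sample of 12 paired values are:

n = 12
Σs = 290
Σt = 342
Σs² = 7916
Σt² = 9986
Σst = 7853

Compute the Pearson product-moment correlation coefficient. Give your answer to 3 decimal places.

r = (nΣst − ΣsΣt) / √[(nΣs² − (Σs)²)(nΣt² − (Σt)²)]
Numerator: 12×7853 − 290×342 = -4944
Denominator: √[(94992 − 84100)(119832 − 116964)] = √[10892 × 2868] = 5589.1194
r = -4944 / 5589.1194 ≈ -0.885

-0.885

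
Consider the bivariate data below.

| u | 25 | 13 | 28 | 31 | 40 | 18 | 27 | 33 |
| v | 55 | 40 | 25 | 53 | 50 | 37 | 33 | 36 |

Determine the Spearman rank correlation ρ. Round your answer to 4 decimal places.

Rank u: 3, 1, 5, 6, 8, 2, 4, 7
Rank v: 8, 5, 1, 7, 6, 4, 2, 3
d = rank(u) − rank(v): -5, -4, 4, -1, 2, -2, 2, 4; Σd² = 86
ρ = 1 − 6Σd² / [n(n²−1)] = 1 − 6×86 / (8×63) = 1 − 516/504 ≈ -0.0238

-0.0238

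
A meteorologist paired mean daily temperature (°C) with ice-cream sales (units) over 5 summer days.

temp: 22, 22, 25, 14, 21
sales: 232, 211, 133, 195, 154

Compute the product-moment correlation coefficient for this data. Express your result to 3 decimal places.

-0.308

n = 5, Σx = 104, Σy = 925, Σx² = 2230, Σy² = 177775, Σxy = 19035
nΣxy − ΣxΣy = 95175 − 96200 = -1025
nΣx² − (Σx)² = 11150 − 10816 = 334; nΣy² − (Σy)² = 888875 − 855625 = 33250
r = -1025 / √(334 × 33250) = -1025 / 3332.4916 ≈ -0.308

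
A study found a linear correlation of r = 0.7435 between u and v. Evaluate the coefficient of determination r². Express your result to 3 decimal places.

r² = (0.7435)² = 0.553

0.553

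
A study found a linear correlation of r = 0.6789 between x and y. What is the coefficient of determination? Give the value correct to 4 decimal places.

r² = (0.6789)² = 0.4609

0.4609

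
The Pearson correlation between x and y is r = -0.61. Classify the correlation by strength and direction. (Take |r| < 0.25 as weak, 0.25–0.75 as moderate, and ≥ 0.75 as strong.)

moderate negative

r = -0.61 < 0 so the relationship is negative.
|r| = 0.61, which falls in the moderate range.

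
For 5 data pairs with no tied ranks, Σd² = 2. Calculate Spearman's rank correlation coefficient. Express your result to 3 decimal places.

0.900

ρ = 1 − 6Σd² / [n(n²−1)] = 1 − 6×2 / (5×24)
  = 1 − 12/120 = 1 − 0.1000 ≈ 0.900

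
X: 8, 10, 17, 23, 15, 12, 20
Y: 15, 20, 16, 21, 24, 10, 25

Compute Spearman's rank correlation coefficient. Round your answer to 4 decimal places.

0.6071

Rank X: 1, 2, 5, 7, 4, 3, 6
Rank Y: 2, 4, 3, 5, 6, 1, 7
d = rank(X) − rank(Y): -1, -2, 2, 2, -2, 2, -1; Σd² = 22
ρ = 1 − 6Σd² / [n(n²−1)] = 1 − 6×22 / (7×48) = 1 − 132/336 ≈ 0.6071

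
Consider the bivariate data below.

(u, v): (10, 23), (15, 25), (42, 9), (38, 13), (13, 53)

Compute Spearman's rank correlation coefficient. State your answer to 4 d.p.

-0.7000

Rank u: 1, 3, 5, 4, 2
Rank v: 3, 4, 1, 2, 5
d = rank(u) − rank(v): -2, -1, 4, 2, -3; Σd² = 34
ρ = 1 − 6Σd² / [n(n²−1)] = 1 − 6×34 / (5×24) = 1 − 204/120 ≈ -0.7000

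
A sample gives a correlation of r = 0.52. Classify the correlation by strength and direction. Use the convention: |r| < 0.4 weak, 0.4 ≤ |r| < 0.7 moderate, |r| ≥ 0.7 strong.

r = 0.52 > 0 so the relationship is positive.
|r| = 0.52, which falls in the moderate range.

moderate positive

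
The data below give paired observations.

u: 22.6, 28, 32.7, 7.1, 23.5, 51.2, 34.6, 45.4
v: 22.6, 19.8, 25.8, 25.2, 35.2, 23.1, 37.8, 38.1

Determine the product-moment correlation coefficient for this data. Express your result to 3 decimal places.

0.227

n = 8, Σu = 245.1, Σv = 227.6, Σu² = 8846.47, Σv² = 6856.58, Σuv = 7135.28
nΣuv − ΣuΣv = 57082.24 − 55784.76 = 1297.48
nΣu² − (Σu)² = 70771.76 − 60074.01 = 10697.75; nΣv² − (Σv)² = 54852.64 − 51801.76 = 3050.88
r = 1297.48 / √(10697.75 × 3050.88) = 1297.48 / 5712.9285 ≈ 0.227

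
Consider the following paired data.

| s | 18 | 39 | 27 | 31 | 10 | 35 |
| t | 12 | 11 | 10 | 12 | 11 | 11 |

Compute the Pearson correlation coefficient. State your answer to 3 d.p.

-0.114

n = 6, Σs = 160, Σt = 67, Σs² = 4860, Σt² = 751, Σst = 1782
nΣst − ΣsΣt = 10692 − 10720 = -28
nΣs² − (Σs)² = 29160 − 25600 = 3560; nΣt² − (Σt)² = 4506 − 4489 = 17
r = -28 / √(3560 × 17) = -28 / 246.0081 ≈ -0.114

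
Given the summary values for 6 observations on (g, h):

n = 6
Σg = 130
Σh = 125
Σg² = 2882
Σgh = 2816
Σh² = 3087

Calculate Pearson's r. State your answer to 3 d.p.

0.606

r = (nΣgh − ΣgΣh) / √[(nΣg² − (Σg)²)(nΣh² − (Σh)²)]
Numerator: 6×2816 − 130×125 = 646
Denominator: √[(17292 − 16900)(18522 − 15625)] = √[392 × 2897] = 1065.6566
r = 646 / 1065.6566 ≈ 0.606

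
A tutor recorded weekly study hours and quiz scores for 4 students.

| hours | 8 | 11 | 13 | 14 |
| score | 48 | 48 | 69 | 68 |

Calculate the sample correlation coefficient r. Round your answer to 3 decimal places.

0.867

n = 4, Σx = 46, Σy = 233, Σx² = 550, Σy² = 13993, Σxy = 2761
nΣxy − ΣxΣy = 11044 − 10718 = 326
nΣx² − (Σx)² = 2200 − 2116 = 84; nΣy² − (Σy)² = 55972 − 54289 = 1683
r = 326 / √(84 × 1683) = 326 / 375.9947 ≈ 0.867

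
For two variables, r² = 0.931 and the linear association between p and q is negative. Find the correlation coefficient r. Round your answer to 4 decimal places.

-0.9649

|r| = √0.931 = 0.9649
The association is negative, so r = −0.9649.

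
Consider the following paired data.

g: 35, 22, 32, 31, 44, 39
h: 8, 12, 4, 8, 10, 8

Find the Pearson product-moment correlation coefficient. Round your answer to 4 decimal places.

n = 6, Σg = 203, Σh = 50, Σg² = 7151, Σh² = 452, Σgh = 1672
nΣgh − ΣgΣh = 10032 − 10150 = -118
nΣg² − (Σg)² = 42906 − 41209 = 1697; nΣh² − (Σh)² = 2712 − 2500 = 212
r = -118 / √(1697 × 212) = -118 / 599.8033 ≈ -0.1967

-0.1967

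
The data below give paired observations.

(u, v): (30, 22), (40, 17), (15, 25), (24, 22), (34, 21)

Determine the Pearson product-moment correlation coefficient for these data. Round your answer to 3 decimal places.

-0.935

n = 5, Σu = 143, Σv = 107, Σu² = 4457, Σv² = 2323, Σuv = 2957
nΣuv − ΣuΣv = 14785 − 15301 = -516
nΣu² − (Σu)² = 22285 − 20449 = 1836; nΣv² − (Σv)² = 11615 − 11449 = 166
r = -516 / √(1836 × 166) = -516 / 552.0652 ≈ -0.935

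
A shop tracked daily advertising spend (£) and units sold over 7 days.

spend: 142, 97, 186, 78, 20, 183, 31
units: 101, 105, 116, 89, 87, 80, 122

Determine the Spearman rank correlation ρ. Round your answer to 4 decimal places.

Rank spend: 5, 4, 7, 3, 1, 6, 2
Rank units: 4, 5, 6, 3, 2, 1, 7
d = rank(spend) − rank(units): 1, -1, 1, 0, -1, 5, -5; Σd² = 54
ρ = 1 − 6Σd² / [n(n²−1)] = 1 − 6×54 / (7×48) = 1 − 324/336 ≈ 0.0357

0.0357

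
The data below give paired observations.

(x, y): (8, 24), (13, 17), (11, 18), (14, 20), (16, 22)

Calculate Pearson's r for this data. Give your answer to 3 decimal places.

-0.269

n = 5, Σx = 62, Σy = 101, Σx² = 806, Σy² = 2073, Σxy = 1243
nΣxy − ΣxΣy = 6215 − 6262 = -47
nΣx² − (Σx)² = 4030 − 3844 = 186; nΣy² − (Σy)² = 10365 − 10201 = 164
r = -47 / √(186 × 164) = -47 / 174.6539 ≈ -0.269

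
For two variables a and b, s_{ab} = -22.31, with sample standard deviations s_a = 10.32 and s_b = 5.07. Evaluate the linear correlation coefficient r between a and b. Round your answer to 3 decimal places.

r = Cov(a,b) / (s_a · s_b) = -22.31 / (10.32 × 5.07)
  = -22.31 / 52.3224 ≈ -0.426

-0.426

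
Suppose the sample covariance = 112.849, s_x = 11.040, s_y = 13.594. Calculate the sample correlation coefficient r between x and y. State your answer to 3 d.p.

0.752

r = Cov(x,y) / (s_x · s_y) = 112.849 / (11.040 × 13.594)
  = 112.849 / 150.0778 ≈ 0.752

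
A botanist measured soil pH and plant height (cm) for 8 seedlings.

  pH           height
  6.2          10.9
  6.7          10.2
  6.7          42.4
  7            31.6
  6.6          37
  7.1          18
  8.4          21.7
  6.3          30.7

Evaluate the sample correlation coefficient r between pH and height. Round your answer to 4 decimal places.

n = 8, Σx = 55, Σy = 202.5, Σx² = 381.44, Σy² = 6125.55, Σxy = 1388.89
nΣxy − ΣxΣy = 11111.12 − 11137.5 = -26.38
nΣx² − (Σx)² = 3051.52 − 3025 = 26.52; nΣy² − (Σy)² = 49004.4 − 41006.25 = 7998.15
r = -26.38 / √(26.52 × 7998.15) = -26.38 / 460.5550 ≈ -0.0573

-0.0573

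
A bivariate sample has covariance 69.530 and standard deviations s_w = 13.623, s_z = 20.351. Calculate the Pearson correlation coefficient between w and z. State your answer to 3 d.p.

0.251

r = Cov(w,z) / (s_w · s_z) = 69.530 / (13.623 × 20.351)
  = 69.530 / 277.2417 ≈ 0.251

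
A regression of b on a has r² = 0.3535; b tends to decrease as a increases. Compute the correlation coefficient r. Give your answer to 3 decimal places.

|r| = √0.3535 = 0.595
The association is negative, so r = −0.595.

-0.595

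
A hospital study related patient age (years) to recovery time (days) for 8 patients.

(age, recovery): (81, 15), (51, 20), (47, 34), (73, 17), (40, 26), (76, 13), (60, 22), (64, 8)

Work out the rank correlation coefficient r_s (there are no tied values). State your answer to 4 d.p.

-0.7857

Rank age: 8, 3, 2, 6, 1, 7, 4, 5
Rank recovery: 3, 5, 8, 4, 7, 2, 6, 1
d = rank(age) − rank(recovery): 5, -2, -6, 2, -6, 5, -2, 4; Σd² = 150
ρ = 1 − 6Σd² / [n(n²−1)] = 1 − 6×150 / (8×63) = 1 − 900/504 ≈ -0.7857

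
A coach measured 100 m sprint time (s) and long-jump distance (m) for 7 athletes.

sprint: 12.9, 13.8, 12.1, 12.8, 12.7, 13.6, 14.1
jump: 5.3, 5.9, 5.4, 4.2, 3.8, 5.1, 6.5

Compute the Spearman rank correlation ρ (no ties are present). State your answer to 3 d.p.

0.607

Rank sprint: 4, 6, 1, 3, 2, 5, 7
Rank jump: 4, 6, 5, 2, 1, 3, 7
d = rank(sprint) − rank(jump): 0, 0, -4, 1, 1, 2, 0; Σd² = 22
ρ = 1 − 6Σd² / [n(n²−1)] = 1 − 6×22 / (7×48) = 1 − 132/336 ≈ 0.607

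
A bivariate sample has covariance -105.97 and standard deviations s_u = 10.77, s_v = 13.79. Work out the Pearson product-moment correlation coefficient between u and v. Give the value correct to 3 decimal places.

r = Cov(u,v) / (s_u · s_v) = -105.97 / (10.77 × 13.79)
  = -105.97 / 148.5183 ≈ -0.714

-0.714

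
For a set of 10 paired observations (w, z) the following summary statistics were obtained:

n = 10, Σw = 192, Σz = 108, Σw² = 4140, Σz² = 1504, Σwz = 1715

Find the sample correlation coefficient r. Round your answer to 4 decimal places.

-0.9164

r = (nΣwz − ΣwΣz) / √[(nΣw² − (Σw)²)(nΣz² − (Σz)²)]
Numerator: 10×1715 − 192×108 = -3586
Denominator: √[(41400 − 36864)(15040 − 11664)] = √[4536 × 3376] = 3913.2513
r = -3586 / 3913.2513 ≈ -0.9164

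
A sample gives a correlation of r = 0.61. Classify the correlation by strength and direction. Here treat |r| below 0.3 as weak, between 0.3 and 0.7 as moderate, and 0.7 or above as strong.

r = 0.61 > 0 so the relationship is positive.
|r| = 0.61, which falls in the moderate range.

moderate positive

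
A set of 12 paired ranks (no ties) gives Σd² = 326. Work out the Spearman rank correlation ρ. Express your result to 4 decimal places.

-0.1399

ρ = 1 − 6Σd² / [n(n²−1)] = 1 − 6×326 / (12×143)
  = 1 − 1956/1716 = 1 − 1.13986 ≈ -0.1399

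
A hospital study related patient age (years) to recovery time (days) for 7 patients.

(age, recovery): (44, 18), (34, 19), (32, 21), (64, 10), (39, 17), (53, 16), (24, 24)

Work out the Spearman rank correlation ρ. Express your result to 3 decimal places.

-0.964

Rank age: 5, 3, 2, 7, 4, 6, 1
Rank recovery: 4, 5, 6, 1, 3, 2, 7
d = rank(age) − rank(recovery): 1, -2, -4, 6, 1, 4, -6; Σd² = 110
ρ = 1 − 6Σd² / [n(n²−1)] = 1 − 6×110 / (7×48) = 1 − 660/336 ≈ -0.964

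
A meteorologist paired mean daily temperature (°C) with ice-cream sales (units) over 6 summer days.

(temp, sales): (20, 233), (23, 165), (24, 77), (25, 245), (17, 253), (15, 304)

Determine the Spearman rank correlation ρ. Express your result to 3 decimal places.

-0.657

Rank temp: 3, 4, 5, 6, 2, 1
Rank sales: 3, 2, 1, 4, 5, 6
d = rank(temp) − rank(sales): 0, 2, 4, 2, -3, -5; Σd² = 58
ρ = 1 − 6Σd² / [n(n²−1)] = 1 − 6×58 / (6×35) = 1 − 348/210 ≈ -0.657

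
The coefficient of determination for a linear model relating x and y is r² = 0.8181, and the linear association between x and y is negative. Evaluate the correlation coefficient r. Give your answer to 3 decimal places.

|r| = √0.8181 = 0.904
The association is negative, so r = −0.904.

-0.904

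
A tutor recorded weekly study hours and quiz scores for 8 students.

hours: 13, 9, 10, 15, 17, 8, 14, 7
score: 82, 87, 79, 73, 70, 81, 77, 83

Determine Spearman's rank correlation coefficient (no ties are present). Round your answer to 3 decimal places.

-0.833

Rank hours: 5, 3, 4, 7, 8, 2, 6, 1
Rank score: 6, 8, 4, 2, 1, 5, 3, 7
d = rank(hours) − rank(score): -1, -5, 0, 5, 7, -3, 3, -6; Σd² = 154
ρ = 1 − 6Σd² / [n(n²−1)] = 1 − 6×154 / (8×63) = 1 − 924/504 ≈ -0.833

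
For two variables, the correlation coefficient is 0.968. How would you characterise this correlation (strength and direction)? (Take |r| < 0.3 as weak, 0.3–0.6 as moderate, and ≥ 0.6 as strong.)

strong positive

r = 0.968 > 0 so the relationship is positive.
|r| = 0.968, which falls in the strong range.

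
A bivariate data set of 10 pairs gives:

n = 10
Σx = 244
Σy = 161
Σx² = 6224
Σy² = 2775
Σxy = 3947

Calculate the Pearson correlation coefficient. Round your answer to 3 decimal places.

0.084

r = (nΣxy − ΣxΣy) / √[(nΣx² − (Σx)²)(nΣy² − (Σy)²)]
Numerator: 10×3947 − 244×161 = 186
Denominator: √[(62240 − 59536)(27750 − 25921)] = √[2704 × 1829] = 2223.8741
r = 186 / 2223.8741 ≈ 0.084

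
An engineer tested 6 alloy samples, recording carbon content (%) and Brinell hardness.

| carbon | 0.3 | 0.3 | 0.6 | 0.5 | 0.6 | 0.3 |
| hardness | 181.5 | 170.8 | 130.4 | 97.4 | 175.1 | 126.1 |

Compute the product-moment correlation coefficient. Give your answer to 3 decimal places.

-0.250

n = 6, Σx = 2.6, Σy = 881.3, Σx² = 1.24, Σy² = 135167.03, Σxy = 375.52
nΣxy − ΣxΣy = 2253.12 − 2291.38 = -38.26
nΣx² − (Σx)² = 7.44 − 6.76 = 0.68; nΣy² − (Σy)² = 811002.18 − 776689.69 = 34312.49
r = -38.26 / √(0.68 × 34312.49) = -38.26 / 152.7498 ≈ -0.250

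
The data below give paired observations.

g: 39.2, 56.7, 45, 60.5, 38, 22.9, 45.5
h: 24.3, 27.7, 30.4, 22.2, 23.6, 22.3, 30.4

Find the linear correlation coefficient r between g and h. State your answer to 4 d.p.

0.2598

n = 7, Σg = 307.8, Σh = 180.9, Σg² = 14475.44, Σh² = 4753.19, Σgh = 8024.92
nΣgh − ΣgΣh = 56174.44 − 55681.02 = 493.42
nΣg² − (Σg)² = 101328.08 − 94740.84 = 6587.24; nΣh² − (Σh)² = 33272.33 − 32724.81 = 547.52
r = 493.42 / √(6587.24 × 547.52) = 493.42 / 1899.1171 ≈ 0.2598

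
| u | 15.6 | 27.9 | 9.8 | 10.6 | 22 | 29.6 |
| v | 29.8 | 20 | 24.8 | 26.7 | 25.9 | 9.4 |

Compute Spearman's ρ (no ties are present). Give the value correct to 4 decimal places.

-0.6000

Rank u: 3, 5, 1, 2, 4, 6
Rank v: 6, 2, 3, 5, 4, 1
d = rank(u) − rank(v): -3, 3, -2, -3, 0, 5; Σd² = 56
ρ = 1 − 6Σd² / [n(n²−1)] = 1 − 6×56 / (6×35) = 1 − 336/210 ≈ -0.6000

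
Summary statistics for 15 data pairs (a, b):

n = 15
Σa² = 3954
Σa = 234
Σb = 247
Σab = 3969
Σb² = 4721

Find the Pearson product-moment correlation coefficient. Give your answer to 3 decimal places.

r = (nΣab − ΣaΣb) / √[(nΣa² − (Σa)²)(nΣb² − (Σb)²)]
Numerator: 15×3969 − 234×247 = 1737
Denominator: √[(59310 − 54756)(70815 − 61009)] = √[4554 × 9806] = 6682.5537
r = 1737 / 6682.5537 ≈ 0.260

0.260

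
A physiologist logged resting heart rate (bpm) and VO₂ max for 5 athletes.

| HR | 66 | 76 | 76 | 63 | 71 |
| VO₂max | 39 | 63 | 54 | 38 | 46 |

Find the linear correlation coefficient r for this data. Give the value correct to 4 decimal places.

n = 5, Σx = 352, Σy = 240, Σx² = 24918, Σy² = 11966, Σxy = 17126
nΣxy − ΣxΣy = 85630 − 84480 = 1150
nΣx² − (Σx)² = 124590 − 123904 = 686; nΣy² − (Σy)² = 59830 − 57600 = 2230
r = 1150 / √(686 × 2230) = 1150 / 1236.8428 ≈ 0.9298

0.9298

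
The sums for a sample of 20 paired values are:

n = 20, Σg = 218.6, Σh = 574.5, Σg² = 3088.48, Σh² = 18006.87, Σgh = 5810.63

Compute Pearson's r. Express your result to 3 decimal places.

r = (nΣgh − ΣgΣh) / √[(nΣg² − (Σg)²)(nΣh² − (Σh)²)]
Numerator: 20×5810.63 − 218.6×574.5 = -9373.1
Denominator: √[(61769.6 − 47785.96)(360137.4 − 330050.25)] = √[13983.64 × 30087.15] = 20511.6522
r = -9373.1 / 20511.6522 ≈ -0.457

-0.457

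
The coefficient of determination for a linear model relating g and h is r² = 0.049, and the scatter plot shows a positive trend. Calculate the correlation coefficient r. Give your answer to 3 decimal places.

0.221

|r| = √0.049 = 0.221
The association is positive, so r = 0.221.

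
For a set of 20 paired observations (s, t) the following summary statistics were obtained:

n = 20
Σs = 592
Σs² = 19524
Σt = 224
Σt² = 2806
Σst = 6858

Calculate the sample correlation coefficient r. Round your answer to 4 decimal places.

0.2952

r = (nΣst − ΣsΣt) / √[(nΣs² − (Σs)²)(nΣt² − (Σt)²)]
Numerator: 20×6858 − 592×224 = 4552
Denominator: √[(390480 − 350464)(56120 − 50176)] = √[40016 × 5944] = 15422.5518
r = 4552 / 15422.5518 ≈ 0.2952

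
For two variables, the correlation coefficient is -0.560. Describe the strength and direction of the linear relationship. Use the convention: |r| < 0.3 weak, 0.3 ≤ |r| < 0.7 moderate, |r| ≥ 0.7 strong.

moderate negative

r = -0.560 < 0 so the relationship is negative.
|r| = 0.560, which falls in the moderate range.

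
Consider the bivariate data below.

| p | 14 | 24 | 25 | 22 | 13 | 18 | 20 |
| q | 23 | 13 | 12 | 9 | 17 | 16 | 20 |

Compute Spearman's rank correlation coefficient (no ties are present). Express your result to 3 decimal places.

Rank p: 2, 6, 7, 5, 1, 3, 4
Rank q: 7, 3, 2, 1, 5, 4, 6
d = rank(p) − rank(q): -5, 3, 5, 4, -4, -1, -2; Σd² = 96
ρ = 1 − 6Σd² / [n(n²−1)] = 1 − 6×96 / (7×48) = 1 − 576/336 ≈ -0.714

-0.714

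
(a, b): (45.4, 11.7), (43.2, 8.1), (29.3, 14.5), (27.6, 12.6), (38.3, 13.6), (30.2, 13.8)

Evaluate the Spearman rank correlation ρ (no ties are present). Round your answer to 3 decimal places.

-0.600

Rank a: 6, 5, 2, 1, 4, 3
Rank b: 2, 1, 6, 3, 4, 5
d = rank(a) − rank(b): 4, 4, -4, -2, 0, -2; Σd² = 56
ρ = 1 − 6Σd² / [n(n²−1)] = 1 − 6×56 / (6×35) = 1 − 336/210 ≈ -0.600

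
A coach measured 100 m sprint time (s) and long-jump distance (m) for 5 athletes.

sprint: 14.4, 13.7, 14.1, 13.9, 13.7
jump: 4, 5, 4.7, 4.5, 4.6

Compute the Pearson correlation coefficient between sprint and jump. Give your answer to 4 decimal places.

-0.8042

n = 5, Σx = 69.8, Σy = 22.8, Σx² = 974.76, Σy² = 104.5, Σxy = 317.94
nΣxy − ΣxΣy = 1589.7 − 1591.44 = -1.74
nΣx² − (Σx)² = 4873.8 − 4872.04 = 1.76; nΣy² − (Σy)² = 522.5 − 519.84 = 2.66
r = -1.74 / √(1.76 × 2.66) = -1.74 / 2.1637 ≈ -0.8042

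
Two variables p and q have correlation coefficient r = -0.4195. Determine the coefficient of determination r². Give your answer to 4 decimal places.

0.1760

r² = (-0.4195)² = 0.1760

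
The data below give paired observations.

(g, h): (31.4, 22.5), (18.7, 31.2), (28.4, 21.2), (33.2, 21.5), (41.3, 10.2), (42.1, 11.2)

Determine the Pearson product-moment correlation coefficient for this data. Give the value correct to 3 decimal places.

n = 6, Σg = 195.1, Σh = 117.8, Σg² = 6722.55, Σh² = 2620.86, Σgh = 3498.6
nΣgh − ΣgΣh = 20991.6 − 22982.78 = -1991.18
nΣg² − (Σg)² = 40335.3 − 38064.01 = 2271.29; nΣh² − (Σh)² = 15725.16 − 13876.84 = 1848.32
r = -1991.18 / √(2271.29 × 1848.32) = -1991.18 / 2048.9194 ≈ -0.972

-0.972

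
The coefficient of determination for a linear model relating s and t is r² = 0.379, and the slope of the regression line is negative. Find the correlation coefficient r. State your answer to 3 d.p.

|r| = √0.379 = 0.616
The association is negative, so r = −0.616.

-0.616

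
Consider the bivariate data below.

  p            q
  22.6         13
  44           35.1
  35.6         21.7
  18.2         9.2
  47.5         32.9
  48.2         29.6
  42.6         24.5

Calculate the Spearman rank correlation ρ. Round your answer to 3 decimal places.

Rank p: 2, 5, 3, 1, 6, 7, 4
Rank q: 2, 7, 3, 1, 6, 5, 4
d = rank(p) − rank(q): 0, -2, 0, 0, 0, 2, 0; Σd² = 8
ρ = 1 − 6Σd² / [n(n²−1)] = 1 − 6×8 / (7×48) = 1 − 48/336 ≈ 0.857

0.857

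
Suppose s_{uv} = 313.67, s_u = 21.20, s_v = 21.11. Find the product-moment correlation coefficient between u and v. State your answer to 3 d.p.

0.701

r = Cov(u,v) / (s_u · s_v) = 313.67 / (21.20 × 21.11)
  = 313.67 / 447.5320 ≈ 0.701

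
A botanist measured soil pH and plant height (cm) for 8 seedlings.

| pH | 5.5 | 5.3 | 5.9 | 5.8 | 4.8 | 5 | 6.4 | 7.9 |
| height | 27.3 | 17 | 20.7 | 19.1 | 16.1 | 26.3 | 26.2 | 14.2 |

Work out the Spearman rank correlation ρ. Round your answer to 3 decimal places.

-0.119

Rank pH: 4, 3, 6, 5, 1, 2, 7, 8
Rank height: 8, 3, 5, 4, 2, 7, 6, 1
d = rank(pH) − rank(height): -4, 0, 1, 1, -1, -5, 1, 7; Σd² = 94
ρ = 1 − 6Σd² / [n(n²−1)] = 1 − 6×94 / (8×63) = 1 − 564/504 ≈ -0.119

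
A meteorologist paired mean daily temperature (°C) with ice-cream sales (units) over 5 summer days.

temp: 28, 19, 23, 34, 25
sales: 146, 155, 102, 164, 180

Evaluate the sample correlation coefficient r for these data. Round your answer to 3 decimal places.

n = 5, Σx = 129, Σy = 747, Σx² = 3455, Σy² = 115041, Σxy = 19455
nΣxy − ΣxΣy = 97275 − 96363 = 912
nΣx² − (Σx)² = 17275 − 16641 = 634; nΣy² − (Σy)² = 575205 − 558009 = 17196
r = 912 / √(634 × 17196) = 912 / 3301.8577 ≈ 0.276

0.276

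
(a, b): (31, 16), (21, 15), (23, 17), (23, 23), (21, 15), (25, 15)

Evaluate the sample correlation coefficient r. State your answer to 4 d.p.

n = 6, Σa = 144, Σb = 101, Σa² = 3526, Σb² = 1749, Σab = 2421
nΣab − ΣaΣb = 14526 − 14544 = -18
nΣa² − (Σa)² = 21156 − 20736 = 420; nΣb² − (Σb)² = 10494 − 10201 = 293
r = -18 / √(420 × 293) = -18 / 350.7991 ≈ -0.0513

-0.0513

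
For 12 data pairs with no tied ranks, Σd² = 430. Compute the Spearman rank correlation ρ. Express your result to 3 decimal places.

-0.503

ρ = 1 − 6Σd² / [n(n²−1)] = 1 − 6×430 / (12×143)
  = 1 − 2580/1716 = 1 − 1.5035 ≈ -0.503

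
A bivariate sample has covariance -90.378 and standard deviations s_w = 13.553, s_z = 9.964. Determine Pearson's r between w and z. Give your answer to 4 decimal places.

r = Cov(w,z) / (s_w · s_z) = -90.378 / (13.553 × 9.964)
  = -90.378 / 135.0421 ≈ -0.6693

-0.6693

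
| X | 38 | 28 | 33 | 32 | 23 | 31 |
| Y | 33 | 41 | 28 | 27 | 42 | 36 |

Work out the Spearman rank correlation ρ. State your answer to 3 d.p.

Rank X: 6, 2, 5, 4, 1, 3
Rank Y: 3, 5, 2, 1, 6, 4
d = rank(X) − rank(Y): 3, -3, 3, 3, -5, -1; Σd² = 62
ρ = 1 − 6Σd² / [n(n²−1)] = 1 − 6×62 / (6×35) = 1 − 372/210 ≈ -0.771

-0.771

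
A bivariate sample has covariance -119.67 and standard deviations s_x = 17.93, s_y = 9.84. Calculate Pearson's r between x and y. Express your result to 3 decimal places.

-0.678

r = Cov(x,y) / (s_x · s_y) = -119.67 / (17.93 × 9.84)
  = -119.67 / 176.4312 ≈ -0.678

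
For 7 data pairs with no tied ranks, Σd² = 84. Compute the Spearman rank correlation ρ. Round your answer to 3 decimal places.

ρ = 1 − 6Σd² / [n(n²−1)] = 1 − 6×84 / (7×48)
  = 1 − 504/336 = 1 − 1.5000 ≈ -0.500

-0.500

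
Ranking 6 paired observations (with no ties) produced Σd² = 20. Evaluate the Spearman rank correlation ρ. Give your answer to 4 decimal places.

ρ = 1 − 6Σd² / [n(n²−1)] = 1 − 6×20 / (6×35)
  = 1 − 120/210 = 1 − 0.57143 ≈ 0.4286

0.4286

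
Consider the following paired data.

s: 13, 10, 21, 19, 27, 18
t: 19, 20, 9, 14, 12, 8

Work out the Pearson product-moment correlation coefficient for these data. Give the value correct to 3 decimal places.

-0.706

n = 6, Σs = 108, Σt = 82, Σs² = 2124, Σt² = 1246, Σst = 1370
nΣst − ΣsΣt = 8220 − 8856 = -636
nΣs² − (Σs)² = 12744 − 11664 = 1080; nΣt² − (Σt)² = 7476 − 6724 = 752
r = -636 / √(1080 × 752) = -636 / 901.1992 ≈ -0.706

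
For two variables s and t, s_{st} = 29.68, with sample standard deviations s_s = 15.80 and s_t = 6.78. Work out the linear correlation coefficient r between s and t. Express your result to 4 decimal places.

r = Cov(s,t) / (s_s · s_t) = 29.68 / (15.80 × 6.78)
  = 29.68 / 107.1240 ≈ 0.2771

0.2771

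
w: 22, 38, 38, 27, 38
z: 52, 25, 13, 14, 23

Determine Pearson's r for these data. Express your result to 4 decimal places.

n = 5, Σw = 163, Σz = 127, Σw² = 5545, Σz² = 4223, Σwz = 3840
nΣwz − ΣwΣz = 19200 − 20701 = -1501
nΣw² − (Σw)² = 27725 − 26569 = 1156; nΣz² − (Σz)² = 21115 − 16129 = 4986
r = -1501 / √(1156 × 4986) = -1501 / 2400.7949 ≈ -0.6252

-0.6252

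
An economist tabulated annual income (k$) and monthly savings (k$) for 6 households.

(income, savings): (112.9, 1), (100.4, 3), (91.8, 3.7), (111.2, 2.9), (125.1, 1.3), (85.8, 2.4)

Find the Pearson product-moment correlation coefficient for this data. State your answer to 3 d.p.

n = 6, Σx = 627.2, Σy = 14.3, Σx² = 66630.9, Σy² = 39.55, Σxy = 1444.79
nΣxy − ΣxΣy = 8668.74 − 8968.96 = -300.22
nΣx² − (Σx)² = 399785.4 − 393379.84 = 6405.56; nΣy² − (Σy)² = 237.3 − 204.49 = 32.81
r = -300.22 / √(6405.56 × 32.81) = -300.22 / 458.4391 ≈ -0.655

-0.655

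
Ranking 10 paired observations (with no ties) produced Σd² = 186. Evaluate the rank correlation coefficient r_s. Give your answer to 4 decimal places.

ρ = 1 − 6Σd² / [n(n²−1)] = 1 − 6×186 / (10×99)
  = 1 − 1116/990 = 1 − 1.12727 ≈ -0.1273

-0.1273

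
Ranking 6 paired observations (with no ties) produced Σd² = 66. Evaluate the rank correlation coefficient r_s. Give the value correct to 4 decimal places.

ρ = 1 − 6Σd² / [n(n²−1)] = 1 − 6×66 / (6×35)
  = 1 − 396/210 = 1 − 1.88571 ≈ -0.8857

-0.8857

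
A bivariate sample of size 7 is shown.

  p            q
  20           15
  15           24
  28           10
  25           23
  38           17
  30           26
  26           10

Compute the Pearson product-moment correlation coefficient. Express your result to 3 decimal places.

n = 7, Σp = 182, Σq = 125, Σp² = 5054, Σq² = 2495, Σpq = 3201
nΣpq − ΣpΣq = 22407 − 22750 = -343
nΣp² − (Σp)² = 35378 − 33124 = 2254; nΣq² − (Σq)² = 17465 − 15625 = 1840
r = -343 / √(2254 × 1840) = -343 / 2036.5068 ≈ -0.168

-0.168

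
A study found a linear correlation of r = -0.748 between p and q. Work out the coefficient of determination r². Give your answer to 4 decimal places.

0.5595

r² = (-0.748)² = 0.5595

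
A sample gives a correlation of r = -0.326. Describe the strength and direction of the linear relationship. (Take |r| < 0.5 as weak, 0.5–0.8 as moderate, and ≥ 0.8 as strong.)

weak negative

r = -0.326 < 0 so the relationship is negative.
|r| = 0.326, which falls in the weak range.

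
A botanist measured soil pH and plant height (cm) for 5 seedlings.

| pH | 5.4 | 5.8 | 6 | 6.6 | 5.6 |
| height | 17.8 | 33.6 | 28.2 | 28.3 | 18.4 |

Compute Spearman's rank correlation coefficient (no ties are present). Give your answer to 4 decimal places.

Rank pH: 1, 3, 4, 5, 2
Rank height: 1, 5, 3, 4, 2
d = rank(pH) − rank(height): 0, -2, 1, 1, 0; Σd² = 6
ρ = 1 − 6Σd² / [n(n²−1)] = 1 − 6×6 / (5×24) = 1 − 36/120 ≈ 0.7000

0.7000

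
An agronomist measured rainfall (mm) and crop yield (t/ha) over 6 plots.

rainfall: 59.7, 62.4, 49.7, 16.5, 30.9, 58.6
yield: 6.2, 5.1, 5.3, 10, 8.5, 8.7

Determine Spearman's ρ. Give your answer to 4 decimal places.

-0.7143

Rank rainfall: 5, 6, 3, 1, 2, 4
Rank yield: 3, 1, 2, 6, 4, 5
d = rank(rainfall) − rank(yield): 2, 5, 1, -5, -2, -1; Σd² = 60
ρ = 1 − 6Σd² / [n(n²−1)] = 1 − 6×60 / (6×35) = 1 − 360/210 ≈ -0.7143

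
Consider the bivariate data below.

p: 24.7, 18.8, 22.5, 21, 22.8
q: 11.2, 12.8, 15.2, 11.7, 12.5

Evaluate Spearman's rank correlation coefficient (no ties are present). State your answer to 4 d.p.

Rank p: 5, 1, 3, 2, 4
Rank q: 1, 4, 5, 2, 3
d = rank(p) − rank(q): 4, -3, -2, 0, 1; Σd² = 30
ρ = 1 − 6Σd² / [n(n²−1)] = 1 − 6×30 / (5×24) = 1 − 180/120 ≈ -0.5000

-0.5000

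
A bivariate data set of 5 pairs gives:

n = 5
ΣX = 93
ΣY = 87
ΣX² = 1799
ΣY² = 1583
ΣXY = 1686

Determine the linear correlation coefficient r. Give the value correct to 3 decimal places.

r = (nΣXY − ΣXΣY) / √[(nΣX² − (ΣX)²)(nΣY² − (ΣY)²)]
Numerator: 5×1686 − 93×87 = 339
Denominator: √[(8995 − 8649)(7915 − 7569)] = √[346 × 346] = 346.0000
r = 339 / 346.0000 ≈ 0.980

0.980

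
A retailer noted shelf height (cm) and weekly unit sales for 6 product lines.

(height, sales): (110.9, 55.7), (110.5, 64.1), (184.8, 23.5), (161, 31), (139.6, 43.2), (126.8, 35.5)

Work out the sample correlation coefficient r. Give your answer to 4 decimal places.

-0.8941

n = 6, Σx = 833.6, Σy = 253, Σx² = 120147.5, Σy² = 11851.04, Σxy = 33126.1
nΣxy − ΣxΣy = 198756.6 − 210900.8 = -12144.2
nΣx² − (Σx)² = 720885 − 694888.96 = 25996.04; nΣy² − (Σy)² = 71106.24 − 64009 = 7097.24
r = -12144.2 / √(25996.04 × 7097.24) = -12144.2 / 13583.0827 ≈ -0.8941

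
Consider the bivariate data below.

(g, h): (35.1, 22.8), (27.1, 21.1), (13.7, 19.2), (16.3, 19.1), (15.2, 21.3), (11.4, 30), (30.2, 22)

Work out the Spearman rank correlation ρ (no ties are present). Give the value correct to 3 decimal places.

Rank g: 7, 5, 2, 4, 3, 1, 6
Rank h: 6, 3, 2, 1, 4, 7, 5
d = rank(g) − rank(h): 1, 2, 0, 3, -1, -6, 1; Σd² = 52
ρ = 1 − 6Σd² / [n(n²−1)] = 1 − 6×52 / (7×48) = 1 − 312/336 ≈ 0.071

0.071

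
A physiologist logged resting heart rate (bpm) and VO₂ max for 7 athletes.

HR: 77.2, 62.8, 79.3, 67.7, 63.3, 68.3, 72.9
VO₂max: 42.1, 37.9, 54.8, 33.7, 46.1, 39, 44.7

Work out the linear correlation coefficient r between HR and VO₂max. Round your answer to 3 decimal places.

0.576

n = 7, Σx = 491.5, Σy = 298.3, Σx² = 34761.65, Σy² = 12991.85, Σxy = 21097.83
nΣxy − ΣxΣy = 147684.81 − 146614.45 = 1070.36
nΣx² − (Σx)² = 243331.55 − 241572.25 = 1759.3; nΣy² − (Σy)² = 90942.95 − 88982.89 = 1960.06
r = 1070.36 / √(1759.3 × 1960.06) = 1070.36 / 1856.9689 ≈ 0.576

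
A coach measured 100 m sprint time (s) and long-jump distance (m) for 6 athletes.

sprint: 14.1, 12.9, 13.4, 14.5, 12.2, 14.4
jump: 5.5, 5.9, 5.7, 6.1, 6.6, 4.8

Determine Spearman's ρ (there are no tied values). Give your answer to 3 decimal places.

Rank sprint: 4, 2, 3, 6, 1, 5
Rank jump: 2, 4, 3, 5, 6, 1
d = rank(sprint) − rank(jump): 2, -2, 0, 1, -5, 4; Σd² = 50
ρ = 1 − 6Σd² / [n(n²−1)] = 1 − 6×50 / (6×35) = 1 − 300/210 ≈ -0.429

-0.429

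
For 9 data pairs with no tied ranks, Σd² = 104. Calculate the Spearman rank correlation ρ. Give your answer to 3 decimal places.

ρ = 1 − 6Σd² / [n(n²−1)] = 1 − 6×104 / (9×80)
  = 1 − 624/720 = 1 − 0.8667 ≈ 0.133

0.133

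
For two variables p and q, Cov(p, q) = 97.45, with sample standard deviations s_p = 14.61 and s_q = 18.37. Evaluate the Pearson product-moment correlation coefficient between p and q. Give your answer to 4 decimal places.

r = Cov(p,q) / (s_p · s_q) = 97.45 / (14.61 × 18.37)
  = 97.45 / 268.3857 ≈ 0.3631

0.3631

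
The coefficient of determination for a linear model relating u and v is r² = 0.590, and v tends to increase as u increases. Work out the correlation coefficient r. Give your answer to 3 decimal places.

0.768

|r| = √0.590 = 0.768
The association is positive, so r = 0.768.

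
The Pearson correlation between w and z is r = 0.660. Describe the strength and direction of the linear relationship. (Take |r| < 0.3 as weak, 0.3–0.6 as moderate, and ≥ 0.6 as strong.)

r = 0.660 > 0 so the relationship is positive.
|r| = 0.660, which falls in the strong range.

strong positive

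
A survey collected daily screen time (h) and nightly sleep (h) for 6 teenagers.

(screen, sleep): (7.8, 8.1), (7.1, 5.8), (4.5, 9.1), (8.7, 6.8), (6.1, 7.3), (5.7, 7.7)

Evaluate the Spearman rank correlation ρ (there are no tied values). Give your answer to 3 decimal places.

-0.543

Rank screen: 5, 4, 1, 6, 3, 2
Rank sleep: 5, 1, 6, 2, 3, 4
d = rank(screen) − rank(sleep): 0, 3, -5, 4, 0, -2; Σd² = 54
ρ = 1 − 6Σd² / [n(n²−1)] = 1 − 6×54 / (6×35) = 1 − 324/210 ≈ -0.543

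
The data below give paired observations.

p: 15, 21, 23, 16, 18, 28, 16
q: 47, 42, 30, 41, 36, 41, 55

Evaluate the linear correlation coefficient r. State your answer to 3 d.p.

-0.472

n = 7, Σp = 137, Σq = 292, Σp² = 2815, Σq² = 12556, Σpq = 5609
nΣpq − ΣpΣq = 39263 − 40004 = -741
nΣp² − (Σp)² = 19705 − 18769 = 936; nΣq² − (Σq)² = 87892 − 85264 = 2628
r = -741 / √(936 × 2628) = -741 / 1568.3775 ≈ -0.472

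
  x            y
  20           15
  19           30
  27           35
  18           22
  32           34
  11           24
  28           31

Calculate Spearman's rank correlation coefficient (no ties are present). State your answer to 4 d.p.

Rank x: 4, 3, 5, 2, 7, 1, 6
Rank y: 1, 4, 7, 2, 6, 3, 5
d = rank(x) − rank(y): 3, -1, -2, 0, 1, -2, 1; Σd² = 20
ρ = 1 − 6Σd² / [n(n²−1)] = 1 − 6×20 / (7×48) = 1 − 120/336 ≈ 0.6429

0.6429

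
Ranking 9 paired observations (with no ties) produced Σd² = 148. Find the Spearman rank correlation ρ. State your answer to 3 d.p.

-0.233

ρ = 1 − 6Σd² / [n(n²−1)] = 1 − 6×148 / (9×80)
  = 1 − 888/720 = 1 − 1.2333 ≈ -0.233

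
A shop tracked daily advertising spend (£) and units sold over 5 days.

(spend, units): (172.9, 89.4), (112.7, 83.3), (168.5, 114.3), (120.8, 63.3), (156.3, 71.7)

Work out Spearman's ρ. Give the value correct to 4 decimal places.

0.6000

Rank spend: 5, 1, 4, 2, 3
Rank units: 4, 3, 5, 1, 2
d = rank(spend) − rank(units): 1, -2, -1, 1, 1; Σd² = 8
ρ = 1 − 6Σd² / [n(n²−1)] = 1 − 6×8 / (5×24) = 1 − 48/120 ≈ 0.6000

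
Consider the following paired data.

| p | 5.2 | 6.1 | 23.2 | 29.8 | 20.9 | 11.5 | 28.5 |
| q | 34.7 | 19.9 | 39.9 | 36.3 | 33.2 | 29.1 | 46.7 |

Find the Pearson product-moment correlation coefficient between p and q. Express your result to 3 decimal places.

0.732

n = 7, Σp = 125.2, Σq = 239.8, Σp² = 2871.84, Σq² = 8639.74, Σpq = 4668.73
nΣpq − ΣpΣq = 32681.11 − 30022.96 = 2658.15
nΣp² − (Σp)² = 20102.88 − 15675.04 = 4427.84; nΣq² − (Σq)² = 60478.18 − 57504.04 = 2974.14
r = 2658.15 / √(4427.84 × 2974.14) = 2658.15 / 3628.9139 ≈ 0.732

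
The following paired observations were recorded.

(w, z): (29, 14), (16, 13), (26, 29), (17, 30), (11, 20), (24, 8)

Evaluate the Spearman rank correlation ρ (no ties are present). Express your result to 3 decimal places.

Rank w: 6, 2, 5, 3, 1, 4
Rank z: 3, 2, 5, 6, 4, 1
d = rank(w) − rank(z): 3, 0, 0, -3, -3, 3; Σd² = 36
ρ = 1 − 6Σd² / [n(n²−1)] = 1 − 6×36 / (6×35) = 1 − 216/210 ≈ -0.029

-0.029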